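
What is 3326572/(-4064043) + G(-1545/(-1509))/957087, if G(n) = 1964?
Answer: -55716439216/68239346013 ≈ -0.81649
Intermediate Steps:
3326572/(-4064043) + G(-1545/(-1509))/957087 = 3326572/(-4064043) + 1964/957087 = 3326572*(-1/4064043) + 1964*(1/957087) = -3326572/4064043 + 1964/957087 = -55716439216/68239346013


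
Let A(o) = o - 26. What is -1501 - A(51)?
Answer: -1526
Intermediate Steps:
A(o) = -26 + o
-1501 - A(51) = -1501 - (-26 + 51) = -1501 - 1*25 = -1501 - 25 = -1526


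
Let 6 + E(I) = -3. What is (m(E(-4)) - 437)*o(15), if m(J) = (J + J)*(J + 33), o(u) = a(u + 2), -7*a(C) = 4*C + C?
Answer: 73865/7 ≈ 10552.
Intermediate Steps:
a(C) = -5*C/7 (a(C) = -(4*C + C)/7 = -5*C/7)
o(u) = -10/7 - 5*u/7 (o(u) = -5*(u + 2)/7 = -5*(2 + u)/7 = -10/7 - 5*u/7)
E(I) = -9 (E(I) = -6 - 3 = -9)
m(J) = 2*J*(33 + J) (m(J) = (2*J)*(33 + J) = 2*J*(33 + J))
(m(E(-4)) - 437)*o(15) = (2*(-9)*(33 - 9) - 437)*(-10/7 - 5/7*15) = (2*(-9)*24 - 437)*(-10/7 - 75/7) = (-432 - 437)*(-85/7) = -869*(-85/7) = 73865/7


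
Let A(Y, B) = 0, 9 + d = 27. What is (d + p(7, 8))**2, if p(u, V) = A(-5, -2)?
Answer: 324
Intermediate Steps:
d = 18 (d = -9 + 27 = 18)
p(u, V) = 0
(d + p(7, 8))**2 = (18 + 0)**2 = 18**2 = 324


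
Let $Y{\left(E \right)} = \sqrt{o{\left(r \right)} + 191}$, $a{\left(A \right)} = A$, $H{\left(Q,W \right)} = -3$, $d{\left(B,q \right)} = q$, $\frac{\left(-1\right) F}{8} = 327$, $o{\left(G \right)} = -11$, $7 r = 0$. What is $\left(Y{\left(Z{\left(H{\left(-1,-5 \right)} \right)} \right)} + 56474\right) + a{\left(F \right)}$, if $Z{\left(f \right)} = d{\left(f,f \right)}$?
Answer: $53858 + 6 \sqrt{5} \approx 53871.0$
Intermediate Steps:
$r = 0$ ($r = \frac{1}{7} \cdot 0 = 0$)
$F = -2616$ ($F = \left(-8\right) 327 = -2616$)
$Z{\left(f \right)} = f$
$Y{\left(E \right)} = 6 \sqrt{5}$ ($Y{\left(E \right)} = \sqrt{-11 + 191} = \sqrt{180} = 6 \sqrt{5}$)
$\left(Y{\left(Z{\left(H{\left(-1,-5 \right)} \right)} \right)} + 56474\right) + a{\left(F \right)} = \left(6 \sqrt{5} + 56474\right) - 2616 = \left(56474 + 6 \sqrt{5}\right) - 2616 = 53858 + 6 \sqrt{5}$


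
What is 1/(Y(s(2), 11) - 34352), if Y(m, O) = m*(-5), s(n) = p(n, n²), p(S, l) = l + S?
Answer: -1/34382 ≈ -2.9085e-5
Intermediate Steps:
p(S, l) = S + l
s(n) = n + n²
Y(m, O) = -5*m
1/(Y(s(2), 11) - 34352) = 1/(-10*(1 + 2) - 34352) = 1/(-10*3 - 34352) = 1/(-5*6 - 34352) = 1/(-30 - 34352) = 1/(-34382) = -1/34382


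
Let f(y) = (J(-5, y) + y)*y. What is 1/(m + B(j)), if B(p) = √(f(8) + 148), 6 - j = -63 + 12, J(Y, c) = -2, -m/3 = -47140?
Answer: 1/141434 ≈ 7.0704e-6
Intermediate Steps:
m = 141420 (m = -3*(-47140) = 141420)
f(y) = y*(-2 + y) (f(y) = (-2 + y)*y = y*(-2 + y))
j = 57 (j = 6 - (-63 + 12) = 6 - 1*(-51) = 6 + 51 = 57)
B(p) = 14 (B(p) = √(8*(-2 + 8) + 148) = √(8*6 + 148) = √(48 + 148) = √196 = 14)
1/(m + B(j)) = 1/(141420 + 14) = 1/141434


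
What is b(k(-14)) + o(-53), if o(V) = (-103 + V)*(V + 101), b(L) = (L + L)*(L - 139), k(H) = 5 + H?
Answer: -4824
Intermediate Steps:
b(L) = 2*L*(-139 + L) (b(L) = (2*L)*(-139 + L) = 2*L*(-139 + L))
o(V) = (-103 + V)*(101 + V)
b(k(-14)) + o(-53) = 2*(5 - 14)*(-139 + (5 - 14)) + (-10403 + (-53)² - 2*(-53)) = 2*(-9)*(-139 - 9) + (-10403 + 2809 + 106) = 2*(-9)*(-148) - 7488 = 2664 - 7488 = -4824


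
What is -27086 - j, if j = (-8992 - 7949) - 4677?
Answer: -5468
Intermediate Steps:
j = -21618 (j = -16941 - 4677 = -21618)
-27086 - j = -27086 - 1*(-21618) = -27086 + 21618 = -5468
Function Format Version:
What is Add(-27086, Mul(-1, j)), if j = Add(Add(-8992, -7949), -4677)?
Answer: -5468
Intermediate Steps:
j = -21618 (j = Add(-16941, -4677) = -21618)
Add(-27086, Mul(-1, j)) = Add(-27086, Mul(-1, -21618)) = Add(-27086, 21618) = -5468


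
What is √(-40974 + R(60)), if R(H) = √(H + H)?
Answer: √(-40974 + 2*√30) ≈ 202.39*I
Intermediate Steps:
R(H) = √2*√H (R(H) = √(2*H) = √2*√H)
√(-40974 + R(60)) = √(-40974 + √2*√60) = √(-40974 + √2*(2*√15)) = √(-40974 + 2*√30)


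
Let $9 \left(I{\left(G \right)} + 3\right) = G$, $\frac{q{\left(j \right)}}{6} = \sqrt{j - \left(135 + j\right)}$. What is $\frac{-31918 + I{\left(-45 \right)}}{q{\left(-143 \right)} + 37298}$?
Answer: $- \frac{297693987}{347786416} + \frac{143667 i \sqrt{15}}{347786416} \approx -0.85597 + 0.0015999 i$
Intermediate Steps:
$q{\left(j \right)} = 18 i \sqrt{15}$ ($q{\left(j \right)} = 6 \sqrt{j - \left(135 + j\right)} = 6 \sqrt{-135} = 6 \cdot 3 i \sqrt{15} = 18 i \sqrt{15}$)
$I{\left(G \right)} = -3 + \frac{G}{9}$
$\frac{-31918 + I{\left(-45 \right)}}{q{\left(-143 \right)} + 37298} = \frac{-31918 + \left(-3 + \frac{1}{9} \left(-45\right)\right)}{18 i \sqrt{15} + 37298} = \frac{-31918 - 8}{37298 + 18 i \sqrt{15}} = - \frac{31926}{37298 + 18 i \sqrt{15}}$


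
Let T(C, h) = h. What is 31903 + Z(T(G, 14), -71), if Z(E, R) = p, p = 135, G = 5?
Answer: 32038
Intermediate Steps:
Z(E, R) = 135
31903 + Z(T(G, 14), -71) = 31903 + 135 = 32038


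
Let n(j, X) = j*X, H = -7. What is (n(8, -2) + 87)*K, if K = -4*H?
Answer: 1988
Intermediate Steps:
n(j, X) = X*j
K = 28 (K = -4*(-7) = 28)
(n(8, -2) + 87)*K = (-2*8 + 87)*28 = (-16 + 87)*28 = 71*28 = 1988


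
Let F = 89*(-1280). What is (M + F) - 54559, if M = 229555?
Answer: 61076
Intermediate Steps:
F = -113920
(M + F) - 54559 = (229555 - 113920) - 54559 = 115635 - 54559 = 61076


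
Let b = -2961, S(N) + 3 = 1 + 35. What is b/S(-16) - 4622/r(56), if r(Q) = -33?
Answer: 151/3 ≈ 50.333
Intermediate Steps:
S(N) = 33 (S(N) = -3 + (1 + 35) = -3 + 36 = 33)
b/S(-16) - 4622/r(56) = -2961/33 - 4622/(-33) = -2961*1/33 - 4622*(-1/33) = -987/11 + 4622/33 = 151/3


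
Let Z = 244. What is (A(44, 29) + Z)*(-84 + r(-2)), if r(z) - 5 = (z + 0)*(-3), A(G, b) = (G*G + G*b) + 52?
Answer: -256084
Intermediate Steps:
A(G, b) = 52 + G² + G*b (A(G, b) = (G² + G*b) + 52 = 52 + G² + G*b)
r(z) = 5 - 3*z (r(z) = 5 + (z + 0)*(-3) = 5 + z*(-3) = 5 - 3*z)
(A(44, 29) + Z)*(-84 + r(-2)) = ((52 + 44² + 44*29) + 244)*(-84 + (5 - 3*(-2))) = ((52 + 1936 + 1276) + 244)*(-84 + (5 + 6)) = (3264 + 244)*(-84 + 11) = 3508*(-73) = -256084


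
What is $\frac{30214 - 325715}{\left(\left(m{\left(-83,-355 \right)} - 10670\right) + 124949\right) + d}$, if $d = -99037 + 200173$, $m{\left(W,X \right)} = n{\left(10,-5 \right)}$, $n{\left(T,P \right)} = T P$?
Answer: $- \frac{295501}{215365} \approx -1.3721$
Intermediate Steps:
$n{\left(T,P \right)} = P T$
$m{\left(W,X \right)} = -50$ ($m{\left(W,X \right)} = \left(-5\right) 10 = -50$)
$d = 101136$
$\frac{30214 - 325715}{\left(\left(m{\left(-83,-355 \right)} - 10670\right) + 124949\right) + d} = \frac{30214 - 325715}{\left(\left(-50 - 10670\right) + 124949\right) + 101136} = - \frac{295501}{\left(-10720 + 124949\right) + 101136} = - \frac{295501}{114229 + 101136} = - \frac{295501}{215365}$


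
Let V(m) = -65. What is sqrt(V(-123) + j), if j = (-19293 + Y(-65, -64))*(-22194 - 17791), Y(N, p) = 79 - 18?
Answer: 3*sqrt(85443495) ≈ 27731.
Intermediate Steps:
Y(N, p) = 61
j = 768991520 (j = (-19293 + 61)*(-22194 - 17791) = -19232*(-39985) = 768991520)
sqrt(V(-123) + j) = sqrt(-65 + 768991520) = sqrt(768991455) = 3*sqrt(85443495)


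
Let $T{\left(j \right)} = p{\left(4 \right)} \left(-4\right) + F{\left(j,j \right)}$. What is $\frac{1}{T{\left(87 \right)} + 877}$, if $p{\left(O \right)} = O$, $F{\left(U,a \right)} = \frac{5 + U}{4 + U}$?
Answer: $\frac{91}{78443} \approx 0.0011601$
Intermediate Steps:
$F{\left(U,a \right)} = \frac{5 + U}{4 + U}$
$T{\left(j \right)} = -16 + \frac{5 + j}{4 + j}$ ($T{\left(j \right)} = 4 \left(-4\right) + \frac{5 + j}{4 + j} = -16 + \frac{5 + j}{4 + j}$)
$\frac{1}{T{\left(87 \right)} + 877} = \frac{1}{\frac{-59 - 1305}{4 + 87} + 877} = \frac{1}{\frac{-59 - 1305}{91} + 877} = \frac{1}{\frac{1}{91} \left(-1364\right) + 877} = \frac{1}{- \frac{1364}{91} + 877} = \frac{1}{\frac{78443}{91}} = \frac{91}{78443}$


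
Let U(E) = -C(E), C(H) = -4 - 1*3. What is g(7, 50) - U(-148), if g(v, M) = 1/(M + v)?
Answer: -398/57 ≈ -6.9825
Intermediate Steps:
C(H) = -7 (C(H) = -4 - 3 = -7)
U(E) = 7 (U(E) = -1*(-7) = 7)
g(7, 50) - U(-148) = 1/(50 + 7) - 1*7 = 1/57 - 7 = -398/57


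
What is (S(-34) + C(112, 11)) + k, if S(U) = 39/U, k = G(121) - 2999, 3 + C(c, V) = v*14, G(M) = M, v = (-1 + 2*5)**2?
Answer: -59437/34 ≈ -1748.1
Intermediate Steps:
v = 81 (v = (-1 + 10)**2 = 9**2 = 81)
C(c, V) = 1131 (C(c, V) = -3 + 81*14 = -3 + 1134 = 1131)
k = -2878 (k = 121 - 2999 = -2878)
(S(-34) + C(112, 11)) + k = (39/(-34) + 1131) - 2878 = (39*(-1/34) + 1131) - 2878 = (-39/34 + 1131) - 2878 = 38415/34 - 2878 = -59437/34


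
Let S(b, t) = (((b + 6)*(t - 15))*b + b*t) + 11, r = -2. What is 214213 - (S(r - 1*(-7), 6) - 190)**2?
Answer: -200523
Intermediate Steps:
S(b, t) = 11 + b*t + b*(-15 + t)*(6 + b) (S(b, t) = (((6 + b)*(-15 + t))*b + b*t) + 11 = (((-15 + t)*(6 + b))*b + b*t) + 11 = (b*(-15 + t)*(6 + b) + b*t) + 11 = (b*t + b*(-15 + t)*(6 + b)) + 11 = 11 + b*t + b*(-15 + t)*(6 + b))
214213 - (S(r - 1*(-7), 6) - 190)**2 = 214213 - ((11 - 90*(-2 - 1*(-7)) - 15*(-2 - 1*(-7))**2 + 6*(-2 - 1*(-7))**2 + 7*(-2 - 1*(-7))*6) - 190)**2 = 214213 - ((11 - 90*(-2 + 7) - 15*(-2 + 7)**2 + 6*(-2 + 7)**2 + 7*(-2 + 7)*6) - 190)**2 = 214213 - ((11 - 90*5 - 15*5**2 + 6*5**2 + 7*5*6) - 190)**2 = 214213 - ((11 - 450 - 15*25 + 6*25 + 210) - 190)**2 = 214213 - ((11 - 450 - 375 + 150 + 210) - 190)**2 = 214213 - (-454 - 190)**2 = 214213 - 1*(-644)**2 = 214213 - 1*414736 = 214213 - 414736 = -200523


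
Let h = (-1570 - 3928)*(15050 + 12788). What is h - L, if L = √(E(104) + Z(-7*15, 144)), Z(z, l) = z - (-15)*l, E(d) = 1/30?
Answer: -153053324 - √1849530/30 ≈ -1.5305e+8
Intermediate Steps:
E(d) = 1/30
h = -153053324 (h = -5498*27838 = -153053324)
Z(z, l) = z + 15*l
L = √1849530/30 (L = √(1/30 + (-7*15 + 15*144)) = √(1/30 + (-105 + 2160)) = √(1/30 + 2055) = √(61651/30) = √1849530/30 ≈ 45.332)
h - L = -153053324 - √1849530/30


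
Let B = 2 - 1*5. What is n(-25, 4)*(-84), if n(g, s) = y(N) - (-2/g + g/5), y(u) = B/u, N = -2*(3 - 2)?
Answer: -13482/25 ≈ -539.28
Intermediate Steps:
B = -3 (B = 2 - 5 = -3)
N = -2 (N = -2*1 = -2)
y(u) = -3/u
n(g, s) = 3/2 + 2/g - g/5 (n(g, s) = -3/(-2) - (-2/g + g/5) = -3*(-½) - (-2/g + g*(⅕)) = 3/2 - (-2/g + g/5) = 3/2 + (2/g - g/5) = 3/2 + 2/g - g/5)
n(-25, 4)*(-84) = (3/2 + 2/(-25) - ⅕*(-25))*(-84) = (3/2 + 2*(-1/25) + 5)*(-84) = (3/2 - 2/25 + 5)*(-84) = (321/50)*(-84) = -13482/25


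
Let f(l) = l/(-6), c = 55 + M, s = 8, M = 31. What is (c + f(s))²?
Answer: 64516/9 ≈ 7168.4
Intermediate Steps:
c = 86 (c = 55 + 31 = 86)
f(l) = -l/6 (f(l) = l*(-⅙) = -l/6)
(c + f(s))² = (86 - ⅙*8)² = (86 - 4/3)² = (254/3)² = 64516/9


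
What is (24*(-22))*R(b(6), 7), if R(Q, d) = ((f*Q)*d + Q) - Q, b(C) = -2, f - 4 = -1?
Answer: 22176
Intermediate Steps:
f = 3 (f = 4 - 1 = 3)
R(Q, d) = 3*Q*d (R(Q, d) = ((3*Q)*d + Q) - Q = (3*Q*d + Q) - Q = (Q + 3*Q*d) - Q = 3*Q*d)
(24*(-22))*R(b(6), 7) = (24*(-22))*(3*(-2)*7) = -528*(-42) = 22176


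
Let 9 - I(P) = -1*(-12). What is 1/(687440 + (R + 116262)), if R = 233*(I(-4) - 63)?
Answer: 1/788324 ≈ 1.2685e-6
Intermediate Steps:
I(P) = -3 (I(P) = 9 - (-1)*(-12) = 9 - 1*12 = 9 - 12 = -3)
R = -15378 (R = 233*(-3 - 63) = 233*(-66) = -15378)
1/(687440 + (R + 116262)) = 1/(687440 + (-15378 + 116262)) = 1/(687440 + 100884) = 1/788324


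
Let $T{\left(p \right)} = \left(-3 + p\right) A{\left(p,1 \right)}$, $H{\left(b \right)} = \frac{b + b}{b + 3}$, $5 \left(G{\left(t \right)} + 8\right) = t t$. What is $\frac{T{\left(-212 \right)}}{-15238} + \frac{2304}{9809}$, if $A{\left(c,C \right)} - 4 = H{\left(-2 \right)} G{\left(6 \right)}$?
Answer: $\frac{25146342}{74734771} \approx 0.33647$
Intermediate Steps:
$G{\left(t \right)} = -8 + \frac{t^{2}}{5}$ ($G{\left(t \right)} = -8 + \frac{t t}{5} = -8 + \frac{t^{2}}{5}$)
$H{\left(b \right)} = \frac{2 b}{3 + b}$
$A{\left(c,C \right)} = \frac{36}{5}$ ($A{\left(c,C \right)} = 4 + 2 \left(-2\right) \frac{1}{3 - 2} \left(-8 + \frac{6^{2}}{5}\right) = 4 + 2 \left(-2\right) 1^{-1} \left(-8 + \frac{1}{5} \cdot 36\right) = 4 + 2 \left(-2\right) 1 \left(-8 + \frac{36}{5}\right) = 4 - - \frac{16}{5} = 4 + \frac{16}{5} = \frac{36}{5}$)
$T{\left(p \right)} = - \frac{108}{5} + \frac{36 p}{5}$ ($T{\left(p \right)} = \left(-3 + p\right) \frac{36}{5} = - \frac{108}{5} + \frac{36 p}{5}$)
$\frac{T{\left(-212 \right)}}{-15238} + \frac{2304}{9809} = \frac{- \frac{108}{5} + \frac{36}{5} \left(-212\right)}{-15238} + \frac{2304}{9809} = \left(- \frac{108}{5} - \frac{7632}{5}\right) \left(- \frac{1}{15238}\right) + 2304 \cdot \frac{1}{9809} = \left(-1548\right) \left(- \frac{1}{15238}\right) + \frac{2304}{9809} = \frac{774}{7619} + \frac{2304}{9809} = \frac{25146342}{74734771}$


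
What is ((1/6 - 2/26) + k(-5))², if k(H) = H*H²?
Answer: 94926049/6084 ≈ 15603.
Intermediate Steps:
k(H) = H³
((1/6 - 2/26) + k(-5))² = ((1/6 - 2/26) + (-5)³)² = ((1*(⅙) - 2*1/26) - 125)² = ((⅙ - 1/13) - 125)² = (7/78 - 125)² = (-9743/78)² = 94926049/6084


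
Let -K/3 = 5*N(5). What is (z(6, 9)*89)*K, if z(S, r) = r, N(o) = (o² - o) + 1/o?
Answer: -242703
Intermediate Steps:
N(o) = 1/o + o² - o
K = -303 (K = -15*(1/5 + 5² - 1*5) = -15*(⅕ + 25 - 5) = -15*101/5 = -3*101 = -303)
(z(6, 9)*89)*K = (9*89)*(-303) = 801*(-303) = -242703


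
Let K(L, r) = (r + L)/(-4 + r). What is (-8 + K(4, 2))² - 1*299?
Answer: -178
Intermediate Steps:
K(L, r) = (L + r)/(-4 + r)
(-8 + K(4, 2))² - 1*299 = (-8 + (4 + 2)/(-4 + 2))² - 1*299 = (-8 + 6/(-2))² - 299 = (-8 - ½*6)² - 299 = (-8 - 3)² - 299 = (-11)² - 299 = 121 - 299 = -178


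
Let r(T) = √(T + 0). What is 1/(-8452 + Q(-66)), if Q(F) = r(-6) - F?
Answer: -4193/35162501 - I*√6/70325002 ≈ -0.00011925 - 3.4831e-8*I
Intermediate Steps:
r(T) = √T
Q(F) = -F + I*√6 (Q(F) = √(-6) - F = I*√6 - F = -F + I*√6)
1/(-8452 + Q(-66)) = 1/(-8452 + (-1*(-66) + I*√6)) = 1/(-8452 + (66 + I*√6)) = 1/(-8386 + I*√6)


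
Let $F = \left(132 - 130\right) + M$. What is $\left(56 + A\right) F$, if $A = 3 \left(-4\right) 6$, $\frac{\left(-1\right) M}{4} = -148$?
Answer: $-9504$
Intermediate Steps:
$M = 592$ ($M = \left(-4\right) \left(-148\right) = 592$)
$A = -72$ ($A = \left(-12\right) 6 = -72$)
$F = 594$ ($F = \left(132 - 130\right) + 592 = 2 + 592 = 594$)
$\left(56 + A\right) F = \left(56 - 72\right) 594 = \left(-16\right) 594 = -9504$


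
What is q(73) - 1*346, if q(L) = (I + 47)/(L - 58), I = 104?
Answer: -5039/15 ≈ -335.93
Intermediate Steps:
q(L) = 151/(-58 + L) (q(L) = (104 + 47)/(L - 58) = 151/(-58 + L))
q(73) - 1*346 = 151/(-58 + 73) - 1*346 = 151/15 - 346 = -5039/15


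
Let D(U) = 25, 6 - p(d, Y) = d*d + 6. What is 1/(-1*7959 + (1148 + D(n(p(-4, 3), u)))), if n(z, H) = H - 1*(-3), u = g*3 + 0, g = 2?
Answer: -1/6786 ≈ -0.00014736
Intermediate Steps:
u = 6 (u = 2*3 + 0 = 6 + 0 = 6)
p(d, Y) = -d² (p(d, Y) = 6 - (d*d + 6) = 6 - (d² + 6) = 6 - (6 + d²) = 6 + (-6 - d²) = -d²)
n(z, H) = 3 + H (n(z, H) = H + 3 = 3 + H)
1/(-1*7959 + (1148 + D(n(p(-4, 3), u)))) = 1/(-1*7959 + (1148 + 25)) = 1/(-7959 + 1173) = 1/(-6786) = -1/6786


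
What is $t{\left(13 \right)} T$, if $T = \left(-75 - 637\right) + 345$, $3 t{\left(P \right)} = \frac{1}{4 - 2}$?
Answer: $- \frac{367}{6} \approx -61.167$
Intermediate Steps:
$t{\left(P \right)} = \frac{1}{6}$ ($t{\left(P \right)} = \frac{1}{3 \left(4 - 2\right)} = \frac{1}{3 \cdot 2} = \frac{1}{3} \cdot \frac{1}{2} = \frac{1}{6}$)
$T = -367$ ($T = \left(-75 - 637\right) + 345 = -712 + 345 = -367$)
$t{\left(13 \right)} T = \frac{1}{6} \left(-367\right) = - \frac{367}{6}$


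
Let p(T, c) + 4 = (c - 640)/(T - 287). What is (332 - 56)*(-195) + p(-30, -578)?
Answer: -17060990/317 ≈ -53820.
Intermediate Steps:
p(T, c) = -4 + (-640 + c)/(-287 + T) (p(T, c) = -4 + (c - 640)/(T - 287) = -4 + (-640 + c)/(-287 + T))
(332 - 56)*(-195) + p(-30, -578) = (332 - 56)*(-195) + (508 - 578 - 4*(-30))/(-287 - 30) = 276*(-195) + (508 - 578 + 120)/(-317) = -53820 - 1/317*50 = -53820 - 50/317 = -17060990/317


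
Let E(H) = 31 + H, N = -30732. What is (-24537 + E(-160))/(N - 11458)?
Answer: 12333/21095 ≈ 0.58464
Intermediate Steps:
(-24537 + E(-160))/(N - 11458) = (-24537 + (31 - 160))/(-30732 - 11458) = (-24537 - 129)/(-42190) = -24666*(-1/42190) = 12333/21095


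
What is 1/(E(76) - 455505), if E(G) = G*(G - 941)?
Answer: -1/521245 ≈ -1.9185e-6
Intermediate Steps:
E(G) = G*(-941 + G)
1/(E(76) - 455505) = 1/(76*(-941 + 76) - 455505) = 1/(76*(-865) - 455505) = 1/(-65740 - 455505) = 1/(-521245) = -1/521245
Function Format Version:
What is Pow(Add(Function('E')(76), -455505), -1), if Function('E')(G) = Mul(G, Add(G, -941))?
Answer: Rational(-1, 521245) ≈ -1.9185e-6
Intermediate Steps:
Function('E')(G) = Mul(G, Add(-941, G))
Pow(Add(Function('E')(76), -455505), -1) = Pow(Add(Mul(76, Add(-941, 76)), -455505), -1) = Pow(Add(Mul(76, -865), -455505), -1) = Pow(Add(-65740, -455505), -1) = Pow(-521245, -1) = Rational(-1, 521245)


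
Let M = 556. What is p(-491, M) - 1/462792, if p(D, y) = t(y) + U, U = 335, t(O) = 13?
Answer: 161051615/462792 ≈ 348.00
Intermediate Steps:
p(D, y) = 348 (p(D, y) = 13 + 335 = 348)
p(-491, M) - 1/462792 = 348 - 1/462792 = 161051615/462792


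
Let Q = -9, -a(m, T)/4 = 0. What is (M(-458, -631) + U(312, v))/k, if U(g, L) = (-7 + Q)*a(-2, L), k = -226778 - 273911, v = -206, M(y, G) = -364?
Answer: 52/71527 ≈ 0.00072700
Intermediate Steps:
a(m, T) = 0 (a(m, T) = -4*0 = 0)
k = -500689
U(g, L) = 0 (U(g, L) = (-7 - 9)*0 = -16*0 = 0)
(M(-458, -631) + U(312, v))/k = (-364 + 0)/(-500689) = -364*(-1/500689) = 52/71527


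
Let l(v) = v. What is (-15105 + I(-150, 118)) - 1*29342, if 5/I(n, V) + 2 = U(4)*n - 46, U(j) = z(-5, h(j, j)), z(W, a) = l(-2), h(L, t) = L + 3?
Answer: -11200639/252 ≈ -44447.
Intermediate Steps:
h(L, t) = 3 + L
z(W, a) = -2
U(j) = -2
I(n, V) = 5/(-48 - 2*n) (I(n, V) = 5/(-2 + (-2*n - 46)) = 5/(-2 + (-46 - 2*n)) = 5/(-48 - 2*n))
(-15105 + I(-150, 118)) - 1*29342 = (-15105 + 5/(2*(-24 - 1*(-150)))) - 1*29342 = (-15105 + 5/(2*(-24 + 150))) - 29342 = (-15105 + (5/2)/126) - 29342 = (-15105 + (5/2)*(1/126)) - 29342 = (-15105 + 5/252) - 29342 = -3806455/252 - 29342 = -11200639/252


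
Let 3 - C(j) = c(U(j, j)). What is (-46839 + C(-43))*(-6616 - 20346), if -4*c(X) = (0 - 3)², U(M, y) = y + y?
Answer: 2525463135/2 ≈ 1.2627e+9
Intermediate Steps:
U(M, y) = 2*y
c(X) = -9/4 (c(X) = -(0 - 3)²/4 = -¼*(-3)² = -¼*9 = -9/4)
C(j) = 21/4 (C(j) = 3 - 1*(-9/4) = 3 + 9/4 = 21/4)
(-46839 + C(-43))*(-6616 - 20346) = (-46839 + 21/4)*(-6616 - 20346) = -187335/4*(-26962) = 2525463135/2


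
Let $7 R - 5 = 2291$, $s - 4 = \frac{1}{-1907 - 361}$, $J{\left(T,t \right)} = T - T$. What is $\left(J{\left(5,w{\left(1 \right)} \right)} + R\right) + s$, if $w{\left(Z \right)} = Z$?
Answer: $\frac{752975}{2268} \approx 332.0$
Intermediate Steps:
$J{\left(T,t \right)} = 0$
$s = \frac{9071}{2268}$ ($s = 4 + \frac{1}{-1907 - 361} = 4 + \frac{1}{-2268} = 4 - \frac{1}{2268} = \frac{9071}{2268} \approx 3.9996$)
$R = 328$ ($R = \frac{5}{7} + \frac{1}{7} \cdot 2291 = \frac{5}{7} + \frac{2291}{7} = 328$)
$\left(J{\left(5,w{\left(1 \right)} \right)} + R\right) + s = \left(0 + 328\right) + \frac{9071}{2268} = 328 + \frac{9071}{2268} = \frac{752975}{2268}$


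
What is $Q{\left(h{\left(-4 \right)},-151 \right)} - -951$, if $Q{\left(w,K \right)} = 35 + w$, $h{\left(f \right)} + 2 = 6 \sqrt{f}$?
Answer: $984 + 12 i \approx 984.0 + 12.0 i$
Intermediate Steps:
$h{\left(f \right)} = -2 + 6 \sqrt{f}$
$Q{\left(h{\left(-4 \right)},-151 \right)} - -951 = \left(35 - \left(2 - 6 \sqrt{-4}\right)\right) - -951 = \left(35 - \left(2 - 6 \cdot 2 i\right)\right) + 951 = \left(35 - \left(2 - 12 i\right)\right) + 951 = \left(33 + 12 i\right) + 951 = 984 + 12 i$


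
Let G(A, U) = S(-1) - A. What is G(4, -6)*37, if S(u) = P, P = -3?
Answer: -259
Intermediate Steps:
S(u) = -3
G(A, U) = -3 - A
G(4, -6)*37 = (-3 - 1*4)*37 = (-3 - 4)*37 = -7*37 = -259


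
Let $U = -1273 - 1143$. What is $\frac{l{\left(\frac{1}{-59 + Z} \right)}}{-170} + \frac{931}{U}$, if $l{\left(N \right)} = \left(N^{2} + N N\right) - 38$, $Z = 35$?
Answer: $- \frac{1196467}{7392960} \approx -0.16184$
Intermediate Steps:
$U = -2416$ ($U = -1273 - 1143 = -2416$)
$l{\left(N \right)} = -38 + 2 N^{2}$ ($l{\left(N \right)} = \left(N^{2} + N^{2}\right) - 38 = 2 N^{2} - 38 = -38 + 2 N^{2}$)
$\frac{l{\left(\frac{1}{-59 + Z} \right)}}{-170} + \frac{931}{U} = \frac{-38 + 2 \left(\frac{1}{-59 + 35}\right)^{2}}{-170} + \frac{931}{-2416} = \left(-38 + 2 \left(\frac{1}{-24}\right)^{2}\right) \left(- \frac{1}{170}\right) + 931 \left(- \frac{1}{2416}\right) = \left(-38 + 2 \left(- \frac{1}{24}\right)^{2}\right) \left(- \frac{1}{170}\right) - \frac{931}{2416} = \left(-38 + 2 \cdot \frac{1}{576}\right) \left(- \frac{1}{170}\right) - \frac{931}{2416} = \left(-38 + \frac{1}{288}\right) \left(- \frac{1}{170}\right) - \frac{931}{2416} = \left(- \frac{10943}{288}\right) \left(- \frac{1}{170}\right) - \frac{931}{2416} = \frac{10943}{48960} - \frac{931}{2416} = - \frac{1196467}{7392960}$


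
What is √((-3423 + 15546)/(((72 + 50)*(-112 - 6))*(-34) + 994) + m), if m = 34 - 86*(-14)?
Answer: √33089518825574/163486 ≈ 35.186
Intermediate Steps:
m = 1238 (m = 34 + 1204 = 1238)
√((-3423 + 15546)/(((72 + 50)*(-112 - 6))*(-34) + 994) + m) = √((-3423 + 15546)/(((72 + 50)*(-112 - 6))*(-34) + 994) + 1238) = √(12123/((122*(-118))*(-34) + 994) + 1238) = √(12123/(-14396*(-34) + 994) + 1238) = √(12123/(489464 + 994) + 1238) = √(12123/490458 + 1238) = √(12123*(1/490458) + 1238) = √(4041/163486 + 1238) = √(202399709/163486) = √33089518825574/163486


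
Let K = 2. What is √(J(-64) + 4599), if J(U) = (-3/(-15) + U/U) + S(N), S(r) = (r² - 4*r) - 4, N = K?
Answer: √114805/5 ≈ 67.766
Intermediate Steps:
N = 2
S(r) = -4 + r² - 4*r
J(U) = -34/5 (J(U) = (-3/(-15) + U/U) + (-4 + 2² - 4*2) = (-3*(-1/15) + 1) + (-4 + 4 - 8) = (⅕ + 1) - 8 = 6/5 - 8 = -34/5)
√(J(-64) + 4599) = √(-34/5 + 4599) = √(22961/5) = √114805/5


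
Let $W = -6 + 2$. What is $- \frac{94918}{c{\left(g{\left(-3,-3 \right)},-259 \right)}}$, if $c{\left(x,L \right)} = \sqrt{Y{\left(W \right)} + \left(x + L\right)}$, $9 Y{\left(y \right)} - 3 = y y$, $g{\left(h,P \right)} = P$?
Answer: $\frac{284754 i \sqrt{2339}}{2339} \approx 5887.8 i$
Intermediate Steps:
$W = -4$
$Y{\left(y \right)} = \frac{1}{3} + \frac{y^{2}}{9}$ ($Y{\left(y \right)} = \frac{1}{3} + \frac{y y}{9} = \frac{1}{3} + \frac{y^{2}}{9}$)
$c{\left(x,L \right)} = \sqrt{\frac{19}{9} + L + x}$ ($c{\left(x,L \right)} = \sqrt{\left(\frac{1}{3} + \frac{\left(-4\right)^{2}}{9}\right) + \left(x + L\right)} = \sqrt{\left(\frac{1}{3} + \frac{1}{9} \cdot 16\right) + \left(L + x\right)} = \sqrt{\left(\frac{1}{3} + \frac{16}{9}\right) + \left(L + x\right)} = \sqrt{\frac{19}{9} + \left(L + x\right)} = \sqrt{\frac{19}{9} + L + x}$)
$- \frac{94918}{c{\left(g{\left(-3,-3 \right)},-259 \right)}} = - \frac{94918}{\frac{1}{3} \sqrt{19 + 9 \left(-259\right) + 9 \left(-3\right)}} = - \frac{94918}{\frac{1}{3} \sqrt{19 - 2331 - 27}} = - \frac{94918}{\frac{1}{3} \sqrt{-2339}} = - \frac{94918}{\frac{1}{3} i \sqrt{2339}} = - 94918 \left(- \frac{3 i \sqrt{2339}}{2339}\right) = \frac{284754 i \sqrt{2339}}{2339}$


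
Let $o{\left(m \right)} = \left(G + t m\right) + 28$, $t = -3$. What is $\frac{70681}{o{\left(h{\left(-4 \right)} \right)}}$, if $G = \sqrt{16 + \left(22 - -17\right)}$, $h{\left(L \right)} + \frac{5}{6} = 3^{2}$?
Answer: $- \frac{989534}{171} + \frac{282724 \sqrt{55}}{171} \approx 6474.9$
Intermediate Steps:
$h{\left(L \right)} = \frac{49}{6}$ ($h{\left(L \right)} = - \frac{5}{6} + 3^{2} = - \frac{5}{6} + 9 = \frac{49}{6}$)
$G = \sqrt{55}$ ($G = \sqrt{16 + \left(22 + 17\right)} = \sqrt{16 + 39} = \sqrt{55} \approx 7.4162$)
$o{\left(m \right)} = 28 + \sqrt{55} - 3 m$ ($o{\left(m \right)} = \left(\sqrt{55} - 3 m\right) + 28 = 28 + \sqrt{55} - 3 m$)
$\frac{70681}{o{\left(h{\left(-4 \right)} \right)}} = \frac{70681}{28 + \sqrt{55} - \frac{49}{2}} = \frac{70681}{\frac{7}{2} + \sqrt{55}}$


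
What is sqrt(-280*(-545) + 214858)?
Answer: sqrt(367458) ≈ 606.18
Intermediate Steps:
sqrt(-280*(-545) + 214858) = sqrt(152600 + 214858) = sqrt(367458)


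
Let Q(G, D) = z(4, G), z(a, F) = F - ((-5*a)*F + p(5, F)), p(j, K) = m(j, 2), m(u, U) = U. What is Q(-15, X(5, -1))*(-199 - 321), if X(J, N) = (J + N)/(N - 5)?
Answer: 164840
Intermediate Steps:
p(j, K) = 2
X(J, N) = (J + N)/(-5 + N)
z(a, F) = -2 + F + 5*F*a (z(a, F) = F - ((-5*a)*F + 2) = F - (-5*F*a + 2) = F - (2 - 5*F*a) = F + (-2 + 5*F*a) = -2 + F + 5*F*a)
Q(G, D) = -2 + 21*G (Q(G, D) = -2 + G + 5*G*4 = -2 + G + 20*G = -2 + 21*G)
Q(-15, X(5, -1))*(-199 - 321) = (-2 + 21*(-15))*(-199 - 321) = (-2 - 315)*(-520) = -317*(-520) = 164840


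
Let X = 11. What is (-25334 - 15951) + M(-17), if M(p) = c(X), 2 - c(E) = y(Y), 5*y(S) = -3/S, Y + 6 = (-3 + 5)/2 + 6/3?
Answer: -206416/5 ≈ -41283.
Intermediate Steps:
Y = -3 (Y = -6 + ((-3 + 5)/2 + 6/3) = -6 + (2*(½) + 6*(⅓)) = -6 + (1 + 2) = -6 + 3 = -3)
y(S) = -3/(5*S) (y(S) = (-3/S)/5 = -3/(5*S))
c(E) = 9/5 (c(E) = 2 - (-3)/(5*(-3)) = 2 - (-3)*(-1)/(5*3) = 2 - 1*⅕ = 2 - ⅕ = 9/5)
M(p) = 9/5
(-25334 - 15951) + M(-17) = (-25334 - 15951) + 9/5 = -41285 + 9/5 = -206416/5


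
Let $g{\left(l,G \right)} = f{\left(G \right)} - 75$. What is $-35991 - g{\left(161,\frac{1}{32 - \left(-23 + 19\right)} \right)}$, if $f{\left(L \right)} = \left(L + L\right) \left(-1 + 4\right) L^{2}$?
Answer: $- \frac{279282817}{7776} \approx -35916.0$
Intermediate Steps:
$f{\left(L \right)} = 6 L^{3}$ ($f{\left(L \right)} = 2 L 3 L^{2} = 6 L L^{2} = 6 L^{3}$)
$g{\left(l,G \right)} = -75 + 6 G^{3}$ ($g{\left(l,G \right)} = 6 G^{3} - 75 = -75 + 6 G^{3}$)
$-35991 - g{\left(161,\frac{1}{32 - \left(-23 + 19\right)} \right)} = -35991 - \left(-75 + 6 \left(\frac{1}{32 - \left(-23 + 19\right)}\right)^{3}\right) = -35991 - \left(-75 + 6 \left(\frac{1}{32 - -4}\right)^{3}\right) = -35991 - \left(-75 + 6 \left(\frac{1}{32 + 4}\right)^{3}\right) = -35991 - \left(-75 + 6 \left(\frac{1}{36}\right)^{3}\right) = -35991 - \left(-75 + \frac{6}{46656}\right) = -35991 - \left(-75 + 6 \cdot \frac{1}{46656}\right) = -35991 - \left(-75 + \frac{1}{7776}\right) = -35991 - - \frac{583199}{7776} = -35991 + \frac{583199}{7776} = - \frac{279282817}{7776}$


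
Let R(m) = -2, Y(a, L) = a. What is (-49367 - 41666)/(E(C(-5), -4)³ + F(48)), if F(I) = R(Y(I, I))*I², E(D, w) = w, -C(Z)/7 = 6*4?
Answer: 91033/4672 ≈ 19.485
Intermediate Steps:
C(Z) = -168 (C(Z) = -42*4 = -7*24 = -168)
F(I) = -2*I²
(-49367 - 41666)/(E(C(-5), -4)³ + F(48)) = (-49367 - 41666)/((-4)³ - 2*48²) = -91033/(-64 - 2*2304) = -91033/(-64 - 4608) = -91033/(-4672) = -91033*(-1/4672) = 91033/4672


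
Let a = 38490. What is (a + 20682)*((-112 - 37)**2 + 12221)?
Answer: 2036818584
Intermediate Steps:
(a + 20682)*((-112 - 37)**2 + 12221) = (38490 + 20682)*((-112 - 37)**2 + 12221) = 59172*((-149)**2 + 12221) = 59172*(22201 + 12221) = 59172*34422 = 2036818584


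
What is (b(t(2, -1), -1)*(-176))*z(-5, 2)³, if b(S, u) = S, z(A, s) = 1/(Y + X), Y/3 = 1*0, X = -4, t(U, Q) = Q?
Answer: -11/4 ≈ -2.7500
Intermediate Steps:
Y = 0 (Y = 3*(1*0) = 3*0 = 0)
z(A, s) = -¼ (z(A, s) = 1/(0 - 4) = 1/(-4) = -¼)
(b(t(2, -1), -1)*(-176))*z(-5, 2)³ = (-1*(-176))*(-¼)³ = 176*(-1/64) = -11/4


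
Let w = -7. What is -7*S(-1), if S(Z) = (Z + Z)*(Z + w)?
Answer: -112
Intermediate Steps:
S(Z) = 2*Z*(-7 + Z) (S(Z) = (Z + Z)*(Z - 7) = (2*Z)*(-7 + Z) = 2*Z*(-7 + Z))
-7*S(-1) = -14*(-1)*(-7 - 1) = -14*(-1)*(-8) = -7*16 = -112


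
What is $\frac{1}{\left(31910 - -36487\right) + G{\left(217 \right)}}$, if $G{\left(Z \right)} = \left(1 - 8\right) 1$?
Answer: $\frac{1}{68390} \approx 1.4622 \cdot 10^{-5}$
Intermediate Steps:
$G{\left(Z \right)} = -7$ ($G{\left(Z \right)} = \left(-7\right) 1 = -7$)
$\frac{1}{\left(31910 - -36487\right) + G{\left(217 \right)}} = \frac{1}{\left(31910 - -36487\right) - 7} = \frac{1}{\left(31910 + 36487\right) - 7} = \frac{1}{68397 - 7} = \frac{1}{68390}$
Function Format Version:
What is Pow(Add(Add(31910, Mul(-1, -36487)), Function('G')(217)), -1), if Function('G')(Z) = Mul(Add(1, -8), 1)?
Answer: Rational(1, 68390) ≈ 1.4622e-5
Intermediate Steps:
Function('G')(Z) = -7 (Function('G')(Z) = Mul(-7, 1) = -7)
Pow(Add(Add(31910, Mul(-1, -36487)), Function('G')(217)), -1) = Pow(Add(Add(31910, Mul(-1, -36487)), -7), -1) = Pow(Add(Add(31910, 36487), -7), -1) = Pow(Add(68397, -7), -1) = Pow(68390, -1) = Rational(1, 68390)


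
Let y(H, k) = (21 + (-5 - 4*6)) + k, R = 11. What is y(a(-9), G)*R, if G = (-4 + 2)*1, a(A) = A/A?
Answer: -110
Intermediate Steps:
a(A) = 1
G = -2 (G = -2*1 = -2)
y(H, k) = -8 + k (y(H, k) = (21 + (-5 - 24)) + k = (21 - 29) + k = -8 + k)
y(a(-9), G)*R = (-8 - 2)*11 = -10*11 = -110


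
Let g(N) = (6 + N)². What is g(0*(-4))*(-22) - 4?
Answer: -796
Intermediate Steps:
g(0*(-4))*(-22) - 4 = (6 + 0*(-4))²*(-22) - 4 = (6 + 0)²*(-22) - 4 = 6²*(-22) - 4 = 36*(-22) - 4 = -792 - 4 = -796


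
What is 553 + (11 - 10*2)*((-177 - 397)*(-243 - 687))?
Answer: -4803827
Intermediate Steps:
553 + (11 - 10*2)*((-177 - 397)*(-243 - 687)) = 553 + (11 - 20)*(-574*(-930)) = 553 - 9*533820 = 553 - 4804380 = -4803827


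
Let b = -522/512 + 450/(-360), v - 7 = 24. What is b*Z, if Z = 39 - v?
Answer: -581/32 ≈ -18.156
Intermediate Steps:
v = 31 (v = 7 + 24 = 31)
Z = 8 (Z = 39 - 1*31 = 39 - 31 = 8)
b = -581/256 (b = -522*1/512 + 450*(-1/360) = -261/256 - 5/4 = -581/256 ≈ -2.2695)
b*Z = -581/256*8 = -581/32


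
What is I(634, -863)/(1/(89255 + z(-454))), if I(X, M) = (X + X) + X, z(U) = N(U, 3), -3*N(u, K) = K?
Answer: 169761108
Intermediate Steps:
N(u, K) = -K/3
z(U) = -1 (z(U) = -1/3*3 = -1)
I(X, M) = 3*X (I(X, M) = 2*X + X = 3*X)
I(634, -863)/(1/(89255 + z(-454))) = (3*634)/(1/(89255 - 1)) = 1902/(1/89254) = 1902*89254 = 169761108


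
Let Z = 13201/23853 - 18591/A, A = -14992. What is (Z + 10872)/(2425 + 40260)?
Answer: 3888513961987/15264334252560 ≈ 0.25475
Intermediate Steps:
Z = 641360515/357604176 (Z = 13201/23853 - 18591/(-14992) = 13201*(1/23853) - 18591*(-1/14992) = 13201/23853 + 18591/14992 = 641360515/357604176 ≈ 1.7935)
(Z + 10872)/(2425 + 40260) = (641360515/357604176 + 10872)/(2425 + 40260) = (3888513961987/357604176)/42685 = (3888513961987/357604176)*(1/42685) = 3888513961987/15264334252560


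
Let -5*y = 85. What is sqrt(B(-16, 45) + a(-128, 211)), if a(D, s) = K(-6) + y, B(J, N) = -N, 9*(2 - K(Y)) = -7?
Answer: I*sqrt(533)/3 ≈ 7.6956*I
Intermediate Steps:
y = -17 (y = -1/5*85 = -17)
K(Y) = 25/9 (K(Y) = 2 - 1/9*(-7) = 2 + 7/9 = 25/9)
a(D, s) = -128/9 (a(D, s) = 25/9 - 17 = -128/9)
sqrt(B(-16, 45) + a(-128, 211)) = sqrt(-1*45 - 128/9) = sqrt(-45 - 128/9) = sqrt(-533/9) = I*sqrt(533)/3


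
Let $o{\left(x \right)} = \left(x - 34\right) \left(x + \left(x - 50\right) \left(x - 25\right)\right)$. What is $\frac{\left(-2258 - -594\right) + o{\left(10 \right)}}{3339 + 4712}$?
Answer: $- \frac{16304}{8051} \approx -2.0251$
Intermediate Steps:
$o{\left(x \right)} = \left(-34 + x\right) \left(x + \left(-50 + x\right) \left(-25 + x\right)\right)$
$\frac{\left(-2258 - -594\right) + o{\left(10 \right)}}{3339 + 4712} = \frac{\left(-2258 - -594\right) + \left(-42500 + 10^{3} - 108 \cdot 10^{2} + 3766 \cdot 10\right)}{3339 + 4712} = \frac{\left(-2258 + 594\right) + \left(-42500 + 1000 - 10800 + 37660\right)}{8051} = \left(-1664 + \left(-42500 + 1000 - 10800 + 37660\right)\right) \frac{1}{8051} = \left(-1664 - 14640\right) \frac{1}{8051} = \left(-16304\right) \frac{1}{8051} = - \frac{16304}{8051}$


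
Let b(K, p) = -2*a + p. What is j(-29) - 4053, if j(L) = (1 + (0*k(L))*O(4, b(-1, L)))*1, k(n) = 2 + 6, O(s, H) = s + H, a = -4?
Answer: -4052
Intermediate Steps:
b(K, p) = 8 + p (b(K, p) = -2*(-4) + p = 8 + p)
O(s, H) = H + s
k(n) = 8
j(L) = 1 (j(L) = (1 + (0*8)*((8 + L) + 4))*1 = (1 + 0*(12 + L))*1 = (1 + 0)*1 = 1*1 = 1)
j(-29) - 4053 = 1 - 4053 = -4052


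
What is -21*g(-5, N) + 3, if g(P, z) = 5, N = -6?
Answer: -102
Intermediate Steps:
-21*g(-5, N) + 3 = -21*5 + 3 = -105 + 3 = -102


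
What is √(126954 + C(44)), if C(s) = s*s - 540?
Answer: 5*√5134 ≈ 358.26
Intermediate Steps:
C(s) = -540 + s² (C(s) = s² - 540 = -540 + s²)
√(126954 + C(44)) = √(126954 + (-540 + 44²)) = √(126954 + (-540 + 1936)) = √(126954 + 1396) = √128350 = 5*√5134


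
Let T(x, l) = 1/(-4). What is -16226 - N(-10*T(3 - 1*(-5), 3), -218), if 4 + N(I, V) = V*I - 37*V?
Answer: -23743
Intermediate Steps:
T(x, l) = -¼
N(I, V) = -4 - 37*V + I*V (N(I, V) = -4 + (V*I - 37*V) = -4 + (I*V - 37*V) = -4 + (-37*V + I*V) = -4 - 37*V + I*V)
-16226 - N(-10*T(3 - 1*(-5), 3), -218) = -16226 - (-4 - 37*(-218) - 10*(-¼)*(-218)) = -16226 - (-4 + 8066 + (5/2)*(-218)) = -16226 - (-4 + 8066 - 545) = -16226 - 1*7517 = -16226 - 7517 = -23743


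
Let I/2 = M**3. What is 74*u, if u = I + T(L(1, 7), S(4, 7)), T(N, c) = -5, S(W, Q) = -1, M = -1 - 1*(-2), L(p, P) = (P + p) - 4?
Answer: -222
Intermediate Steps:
L(p, P) = -4 + P + p
M = 1 (M = -1 + 2 = 1)
I = 2 (I = 2*1**3 = 2*1 = 2)
u = -3 (u = 2 - 5 = -3)
74*u = 74*(-3) = -222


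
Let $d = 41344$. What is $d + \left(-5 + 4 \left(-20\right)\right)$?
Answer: $41259$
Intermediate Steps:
$d + \left(-5 + 4 \left(-20\right)\right) = 41344 + \left(-5 + 4 \left(-20\right)\right) = 41344 - 85 = 41259$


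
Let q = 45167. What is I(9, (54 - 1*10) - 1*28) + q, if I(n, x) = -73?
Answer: 45094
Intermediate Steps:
I(9, (54 - 1*10) - 1*28) + q = -73 + 45167 = 45094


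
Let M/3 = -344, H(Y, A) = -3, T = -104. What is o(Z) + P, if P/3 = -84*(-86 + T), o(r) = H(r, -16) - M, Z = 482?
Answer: 48909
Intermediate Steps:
M = -1032 (M = 3*(-344) = -1032)
o(r) = 1029 (o(r) = -3 - 1*(-1032) = -3 + 1032 = 1029)
P = 47880 (P = 3*(-84*(-86 - 104)) = 3*(-84*(-190)) = 3*15960 = 47880)
o(Z) + P = 1029 + 47880 = 48909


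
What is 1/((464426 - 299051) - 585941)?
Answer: -1/420566 ≈ -2.3777e-6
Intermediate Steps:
1/((464426 - 299051) - 585941) = 1/(165375 - 585941) = 1/(-420566) = -1/420566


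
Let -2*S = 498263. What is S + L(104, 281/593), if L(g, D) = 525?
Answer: -497213/2 ≈ -2.4861e+5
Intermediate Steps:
S = -498263/2 (S = -½*498263 = -498263/2 ≈ -2.4913e+5)
S + L(104, 281/593) = -498263/2 + 525 = -497213/2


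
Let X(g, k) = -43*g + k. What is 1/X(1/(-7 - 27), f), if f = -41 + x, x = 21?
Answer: -34/637 ≈ -0.053375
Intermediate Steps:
f = -20 (f = -41 + 21 = -20)
X(g, k) = k - 43*g
1/X(1/(-7 - 27), f) = 1/(-20 - 43/(-7 - 27)) = 1/(-20 - 43/(-34)) = 1/(-20 - 43*(-1/34)) = 1/(-20 + 43/34) = 1/(-637/34) = -34/637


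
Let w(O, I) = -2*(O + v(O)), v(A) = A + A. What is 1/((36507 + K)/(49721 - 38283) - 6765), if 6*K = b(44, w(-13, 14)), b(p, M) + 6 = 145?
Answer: -68628/464049239 ≈ -0.00014789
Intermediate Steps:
v(A) = 2*A
w(O, I) = -6*O (w(O, I) = -2*(O + 2*O) = -6*O)
b(p, M) = 139 (b(p, M) = -6 + 145 = 139)
K = 139/6 (K = (1/6)*139 = 139/6 ≈ 23.167)
1/((36507 + K)/(49721 - 38283) - 6765) = 1/((36507 + 139/6)/(49721 - 38283) - 6765) = 1/((219181/6)/11438 - 6765) = 1/((219181/6)*(1/11438) - 6765) = 1/(219181/68628 - 6765) = 1/(-464049239/68628) = -68628/464049239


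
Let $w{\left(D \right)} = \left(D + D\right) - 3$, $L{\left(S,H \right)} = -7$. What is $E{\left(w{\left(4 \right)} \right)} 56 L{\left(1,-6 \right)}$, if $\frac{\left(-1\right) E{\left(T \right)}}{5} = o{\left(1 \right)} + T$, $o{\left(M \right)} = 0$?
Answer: $9800$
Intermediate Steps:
$w{\left(D \right)} = -3 + 2 D$ ($w{\left(D \right)} = 2 D - 3 = -3 + 2 D$)
$E{\left(T \right)} = - 5 T$ ($E{\left(T \right)} = - 5 \left(0 + T\right) = - 5 T$)
$E{\left(w{\left(4 \right)} \right)} 56 L{\left(1,-6 \right)} = - 5 \left(-3 + 2 \cdot 4\right) 56 \left(-7\right) = - 5 \left(-3 + 8\right) 56 \left(-7\right) = \left(-5\right) 5 \cdot 56 \left(-7\right) = \left(-25\right) 56 \left(-7\right) = \left(-1400\right) \left(-7\right) = 9800$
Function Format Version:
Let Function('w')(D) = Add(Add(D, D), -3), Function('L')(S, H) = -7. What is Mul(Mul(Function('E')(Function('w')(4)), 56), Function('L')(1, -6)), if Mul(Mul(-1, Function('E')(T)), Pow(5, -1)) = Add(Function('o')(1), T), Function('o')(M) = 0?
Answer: 9800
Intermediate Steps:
Function('w')(D) = Add(-3, Mul(2, D)) (Function('w')(D) = Add(Mul(2, D), -3) = Add(-3, Mul(2, D)))
Function('E')(T) = Mul(-5, T) (Function('E')(T) = Mul(-5, Add(0, T)) = Mul(-5, T))
Mul(Mul(Function('E')(Function('w')(4)), 56), Function('L')(1, -6)) = Mul(Mul(Mul(-5, Add(-3, Mul(2, 4))), 56), -7) = Mul(Mul(Mul(-5, Add(-3, 8)), 56), -7) = Mul(Mul(Mul(-5, 5), 56), -7) = Mul(Mul(-25, 56), -7) = Mul(-1400, -7) = 9800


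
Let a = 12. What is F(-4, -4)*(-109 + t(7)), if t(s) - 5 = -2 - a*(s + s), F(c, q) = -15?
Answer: 4110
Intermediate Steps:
t(s) = 3 - 24*s (t(s) = 5 + (-2 - 12*(s + s)) = 5 + (-2 - 12*2*s) = 5 + (-2 - 24*s) = 3 - 24*s)
F(-4, -4)*(-109 + t(7)) = -15*(-109 + (3 - 24*7)) = -15*(-109 + (3 - 168)) = -15*(-109 - 165) = -15*(-274) = 4110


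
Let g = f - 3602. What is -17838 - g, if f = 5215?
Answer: -19451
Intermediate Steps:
g = 1613 (g = 5215 - 3602 = 1613)
-17838 - g = -17838 - 1*1613 = -17838 - 1613 = -19451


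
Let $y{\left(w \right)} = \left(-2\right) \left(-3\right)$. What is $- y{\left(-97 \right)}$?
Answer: $-6$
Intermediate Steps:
$y{\left(w \right)} = 6$
$- y{\left(-97 \right)} = \left(-1\right) 6 = -6$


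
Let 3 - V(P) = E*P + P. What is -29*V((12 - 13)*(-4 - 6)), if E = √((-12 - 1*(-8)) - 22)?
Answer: 203 + 290*I*√26 ≈ 203.0 + 1478.7*I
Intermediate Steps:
E = I*√26 (E = √((-12 + 8) - 22) = √(-4 - 22) = √(-26) = I*√26 ≈ 5.099*I)
V(P) = 3 - P - I*P*√26 (V(P) = 3 - ((I*√26)*P + P) = 3 - (I*P*√26 + P) = 3 - (P + I*P*√26) = 3 + (-P - I*P*√26) = 3 - P - I*P*√26)
-29*V((12 - 13)*(-4 - 6)) = -29*(3 - (12 - 13)*(-4 - 6) - I*(12 - 13)*(-4 - 6)*√26) = -29*(3 - (-1)*(-10) - I*(-1*(-10))*√26) = -29*(3 - 1*10 - 1*I*10*√26) = -29*(3 - 10 - 10*I*√26) = -29*(-7 - 10*I*√26) = 203 + 290*I*√26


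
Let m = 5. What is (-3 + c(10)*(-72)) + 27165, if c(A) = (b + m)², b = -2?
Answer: 26514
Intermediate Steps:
c(A) = 9 (c(A) = (-2 + 5)² = 3² = 9)
(-3 + c(10)*(-72)) + 27165 = (-3 + 9*(-72)) + 27165 = (-3 - 648) + 27165 = -651 + 27165 = 26514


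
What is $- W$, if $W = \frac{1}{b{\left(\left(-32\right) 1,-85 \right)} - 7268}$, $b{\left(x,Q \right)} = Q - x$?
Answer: $\frac{1}{7321} \approx 0.00013659$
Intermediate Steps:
$W = - \frac{1}{7321}$ ($W = \frac{1}{\left(-85 - \left(-32\right) 1\right) - 7268} = \frac{1}{\left(-85 - -32\right) - 7268} = \frac{1}{\left(-85 + 32\right) - 7268} = \frac{1}{-53 - 7268} = \frac{1}{-7321} = - \frac{1}{7321} \approx -0.00013659$)
$- W = \left(-1\right) \left(- \frac{1}{7321}\right) = \frac{1}{7321}$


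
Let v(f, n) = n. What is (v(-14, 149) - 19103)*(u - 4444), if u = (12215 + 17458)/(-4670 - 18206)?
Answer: 137674568187/1634 ≈ 8.4256e+7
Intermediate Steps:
u = -4239/3268 (u = 29673/(-22876) = 29673*(-1/22876) = -4239/3268 ≈ -1.2971)
(v(-14, 149) - 19103)*(u - 4444) = (149 - 19103)*(-4239/3268 - 4444) = -18954*(-14527231/3268) = 137674568187/1634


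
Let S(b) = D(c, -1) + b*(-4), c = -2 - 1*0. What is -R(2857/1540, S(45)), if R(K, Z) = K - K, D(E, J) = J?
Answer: 0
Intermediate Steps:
c = -2 (c = -2 + 0 = -2)
S(b) = -1 - 4*b (S(b) = -1 + b*(-4) = -1 - 4*b)
R(K, Z) = 0
-R(2857/1540, S(45)) = -1*0 = 0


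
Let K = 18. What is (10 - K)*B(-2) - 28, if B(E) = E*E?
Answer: -60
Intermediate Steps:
B(E) = E²
(10 - K)*B(-2) - 28 = (10 - 1*18)*(-2)² - 28 = (10 - 18)*4 - 28 = -8*4 - 28 = -32 - 28 = -60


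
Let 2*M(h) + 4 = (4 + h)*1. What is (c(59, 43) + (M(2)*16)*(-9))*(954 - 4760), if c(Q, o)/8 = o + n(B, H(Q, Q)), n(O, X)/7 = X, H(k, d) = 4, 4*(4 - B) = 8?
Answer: -1613744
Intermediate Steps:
B = 2 (B = 4 - ¼*8 = 4 - 2 = 2)
M(h) = h/2 (M(h) = -2 + ((4 + h)*1)/2 = -2 + (4 + h)/2 = -2 + (2 + h/2) = h/2)
n(O, X) = 7*X
c(Q, o) = 224 + 8*o (c(Q, o) = 8*(o + 7*4) = 8*(o + 28) = 8*(28 + o) = 224 + 8*o)
(c(59, 43) + (M(2)*16)*(-9))*(954 - 4760) = ((224 + 8*43) + (((½)*2)*16)*(-9))*(954 - 4760) = ((224 + 344) + (1*16)*(-9))*(-3806) = (568 + 16*(-9))*(-3806) = (568 - 144)*(-3806) = 424*(-3806) = -1613744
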